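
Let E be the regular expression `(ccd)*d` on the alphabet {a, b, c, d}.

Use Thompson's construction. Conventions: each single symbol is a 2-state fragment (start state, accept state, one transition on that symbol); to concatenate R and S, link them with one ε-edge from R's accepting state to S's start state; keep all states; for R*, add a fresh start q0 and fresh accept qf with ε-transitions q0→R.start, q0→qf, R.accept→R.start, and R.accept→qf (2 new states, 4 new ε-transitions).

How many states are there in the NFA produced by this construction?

Per subexpression:
Each of the 4 symbol leaves contributes a 2-state fragment.
  ccd : 6 states
  (ccd)* : 8 states
  (ccd)*d : 10 states

10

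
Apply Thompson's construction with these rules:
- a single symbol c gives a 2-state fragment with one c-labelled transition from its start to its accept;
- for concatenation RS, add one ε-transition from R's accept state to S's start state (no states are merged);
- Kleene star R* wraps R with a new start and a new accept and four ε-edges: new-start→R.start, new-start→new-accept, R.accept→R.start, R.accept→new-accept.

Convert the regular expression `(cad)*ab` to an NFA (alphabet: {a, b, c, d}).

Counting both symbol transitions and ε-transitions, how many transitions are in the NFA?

13

Bottom-up over the parse tree:
Each of the 5 symbol leaves contributes 1 transition (1 symbol, 0 ε).
  cad → 5 transitions (3 symbol, 2 ε)
  (cad)* → 9 transitions (3 symbol, 6 ε)
  (cad)*ab → 13 transitions (5 symbol, 8 ε)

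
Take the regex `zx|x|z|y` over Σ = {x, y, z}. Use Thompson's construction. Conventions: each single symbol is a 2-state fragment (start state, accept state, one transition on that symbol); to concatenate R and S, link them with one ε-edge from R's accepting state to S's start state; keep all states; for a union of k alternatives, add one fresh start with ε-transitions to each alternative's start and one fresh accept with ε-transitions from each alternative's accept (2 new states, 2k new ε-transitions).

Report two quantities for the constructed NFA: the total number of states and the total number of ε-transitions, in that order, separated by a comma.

Recursing over subexpressions:
Each of the 5 symbol leaves contributes 2 states and 0 ε-transitions.
  zx → 4 states, 1 ε-transition
  zx|x|z|y → 12 states, 9 ε-transitions

12, 9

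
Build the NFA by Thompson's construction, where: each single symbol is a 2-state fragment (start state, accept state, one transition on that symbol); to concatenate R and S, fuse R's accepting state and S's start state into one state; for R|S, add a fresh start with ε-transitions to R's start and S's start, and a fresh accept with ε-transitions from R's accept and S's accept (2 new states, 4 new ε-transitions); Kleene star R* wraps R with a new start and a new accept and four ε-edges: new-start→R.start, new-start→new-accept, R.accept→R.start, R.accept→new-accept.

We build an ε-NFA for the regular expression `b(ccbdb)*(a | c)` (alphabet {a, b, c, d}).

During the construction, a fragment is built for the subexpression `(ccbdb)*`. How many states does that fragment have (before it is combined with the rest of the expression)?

8

Fragment for `(ccbdb)*`:
Each of the 5 symbol leaves contributes a 2-state fragment.
  ccbdb — 6 states
  (ccbdb)* — 8 states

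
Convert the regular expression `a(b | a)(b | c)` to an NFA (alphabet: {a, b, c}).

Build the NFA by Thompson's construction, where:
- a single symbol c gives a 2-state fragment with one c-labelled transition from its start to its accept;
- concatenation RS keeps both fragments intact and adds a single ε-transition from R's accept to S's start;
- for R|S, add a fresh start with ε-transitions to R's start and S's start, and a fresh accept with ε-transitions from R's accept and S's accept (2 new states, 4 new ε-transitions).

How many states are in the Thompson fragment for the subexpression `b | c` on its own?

6

Fragment for `b | c`:
Each of the 2 symbol leaves contributes a 2-state fragment.
  b | c — 6 states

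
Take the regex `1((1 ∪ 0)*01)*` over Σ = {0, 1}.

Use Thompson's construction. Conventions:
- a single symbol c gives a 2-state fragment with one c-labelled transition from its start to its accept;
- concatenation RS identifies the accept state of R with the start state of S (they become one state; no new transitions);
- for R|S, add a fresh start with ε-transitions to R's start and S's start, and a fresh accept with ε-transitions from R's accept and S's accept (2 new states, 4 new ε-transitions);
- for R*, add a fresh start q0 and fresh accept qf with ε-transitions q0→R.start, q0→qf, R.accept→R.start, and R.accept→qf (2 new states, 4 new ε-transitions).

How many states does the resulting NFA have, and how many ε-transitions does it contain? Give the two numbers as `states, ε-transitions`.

13, 12

Recursing over subexpressions:
Each of the 5 symbol leaves contributes 2 states and 0 ε-transitions.
  1 ∪ 0 = 6 states, 4 ε-transitions
  (1 ∪ 0)* = 8 states, 8 ε-transitions
  (1 ∪ 0)*01 = 10 states, 8 ε-transitions
  ((1 ∪ 0)*01)* = 12 states, 12 ε-transitions
  1((1 ∪ 0)*01)* = 13 states, 12 ε-transitions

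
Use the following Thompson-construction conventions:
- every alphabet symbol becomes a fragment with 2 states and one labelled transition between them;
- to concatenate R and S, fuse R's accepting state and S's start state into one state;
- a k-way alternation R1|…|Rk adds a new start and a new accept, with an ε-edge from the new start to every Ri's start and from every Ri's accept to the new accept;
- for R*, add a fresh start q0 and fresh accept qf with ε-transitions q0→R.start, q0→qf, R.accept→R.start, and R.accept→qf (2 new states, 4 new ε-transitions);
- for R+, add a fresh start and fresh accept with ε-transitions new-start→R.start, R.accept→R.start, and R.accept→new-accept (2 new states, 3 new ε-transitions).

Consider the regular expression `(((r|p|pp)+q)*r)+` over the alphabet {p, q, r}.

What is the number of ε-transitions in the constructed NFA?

16

Recursing over subexpressions:
Each of the 6 symbol leaves contributes 0 ε-transitions.
  pp : 0 ε-transitions
  r|p|pp : 6 ε-transitions
  (r|p|pp)+ : 9 ε-transitions
  (r|p|pp)+q : 9 ε-transitions
  ((r|p|pp)+q)* : 13 ε-transitions
  ((r|p|pp)+q)*r : 13 ε-transitions
  (((r|p|pp)+q)*r)+ : 16 ε-transitions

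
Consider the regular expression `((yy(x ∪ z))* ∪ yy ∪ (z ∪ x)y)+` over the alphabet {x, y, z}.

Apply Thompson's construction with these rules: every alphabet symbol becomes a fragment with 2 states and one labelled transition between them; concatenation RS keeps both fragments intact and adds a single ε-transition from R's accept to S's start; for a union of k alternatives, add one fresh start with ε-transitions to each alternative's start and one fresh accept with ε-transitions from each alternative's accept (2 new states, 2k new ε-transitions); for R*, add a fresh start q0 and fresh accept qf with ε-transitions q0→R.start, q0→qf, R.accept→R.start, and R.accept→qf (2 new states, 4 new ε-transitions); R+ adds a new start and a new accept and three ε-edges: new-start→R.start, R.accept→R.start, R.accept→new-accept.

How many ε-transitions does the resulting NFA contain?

25

By structural recursion:
Each of the 9 symbol leaves contributes 0 ε-transitions.
  x ∪ z : 4 ε-transitions
  yy(x ∪ z) : 6 ε-transitions
  (yy(x ∪ z))* : 10 ε-transitions
  yy : 1 ε-transition
  z ∪ x : 4 ε-transitions
  (z ∪ x)y : 5 ε-transitions
  (yy(x ∪ z))* ∪ yy ∪ (z ∪ x)y : 22 ε-transitions
  ((yy(x ∪ z))* ∪ yy ∪ (z ∪ x)y)+ : 25 ε-transitions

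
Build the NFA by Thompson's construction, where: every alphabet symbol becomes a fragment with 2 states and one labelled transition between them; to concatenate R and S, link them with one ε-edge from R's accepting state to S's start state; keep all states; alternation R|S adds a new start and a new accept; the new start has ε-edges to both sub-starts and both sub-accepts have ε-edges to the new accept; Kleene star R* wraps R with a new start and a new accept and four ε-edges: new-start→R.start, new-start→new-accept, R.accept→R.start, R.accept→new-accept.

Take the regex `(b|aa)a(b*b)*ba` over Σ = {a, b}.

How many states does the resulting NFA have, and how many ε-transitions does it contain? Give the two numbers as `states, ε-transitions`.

Per subexpression:
Each of the 8 symbol leaves contributes 2 states and 0 ε-transitions.
  aa : 4 states, 1 ε-transition
  b|aa : 8 states, 5 ε-transitions
  b* : 4 states, 4 ε-transitions
  b*b : 6 states, 5 ε-transitions
  (b*b)* : 8 states, 9 ε-transitions
  (b|aa)a(b*b)*ba : 22 states, 18 ε-transitions

22, 18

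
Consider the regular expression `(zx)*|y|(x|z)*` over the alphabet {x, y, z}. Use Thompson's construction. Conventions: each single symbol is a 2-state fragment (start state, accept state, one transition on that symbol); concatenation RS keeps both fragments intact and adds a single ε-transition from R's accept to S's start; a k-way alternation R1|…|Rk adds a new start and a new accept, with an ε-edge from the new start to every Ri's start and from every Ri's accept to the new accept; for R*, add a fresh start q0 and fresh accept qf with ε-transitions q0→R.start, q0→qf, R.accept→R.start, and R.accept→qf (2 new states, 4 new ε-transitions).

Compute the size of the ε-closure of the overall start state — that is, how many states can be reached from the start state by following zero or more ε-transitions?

11

Work bottom-up. For each fragment F, track |ε-closure(F.start)| and whether F's accept lies in that closure (i.e. whether F accepts ε). A single-symbol fragment has closure size 1 and does not accept ε.
  zx — same as the first factor's closure: |ε-closure| = 1
  (zx)* — |ε-closure| = 1 (new start) + 1 (body) + 1 (new accept) = 3
  x|z — new start ε-reaches every alternative's start; none of them accept ε, so the new accept is not reached: |ε-closure| = 1 + 1 + 1 = 3
  (x|z)* — new start has ε-edges to the inner start and to the new accept, so |ε-closure| = 2 + 3 = 5
  (zx)*|y|(x|z)* — |ε-closure| = 1 (new start) + (3 + 1 + 5) + 1 (new accept, since some branch ε-reaches its own accept) = 11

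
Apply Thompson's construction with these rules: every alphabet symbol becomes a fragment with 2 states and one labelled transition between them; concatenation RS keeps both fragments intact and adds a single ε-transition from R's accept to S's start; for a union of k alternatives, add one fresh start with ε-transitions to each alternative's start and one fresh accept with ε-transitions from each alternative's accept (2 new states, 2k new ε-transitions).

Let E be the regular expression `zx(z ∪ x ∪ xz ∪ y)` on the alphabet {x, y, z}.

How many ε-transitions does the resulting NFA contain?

11

Recursing over subexpressions:
Each of the 7 symbol leaves contributes 0 ε-transitions.
  xz : 1 ε-transition
  z ∪ x ∪ xz ∪ y : 9 ε-transitions
  zx(z ∪ x ∪ xz ∪ y) : 11 ε-transitions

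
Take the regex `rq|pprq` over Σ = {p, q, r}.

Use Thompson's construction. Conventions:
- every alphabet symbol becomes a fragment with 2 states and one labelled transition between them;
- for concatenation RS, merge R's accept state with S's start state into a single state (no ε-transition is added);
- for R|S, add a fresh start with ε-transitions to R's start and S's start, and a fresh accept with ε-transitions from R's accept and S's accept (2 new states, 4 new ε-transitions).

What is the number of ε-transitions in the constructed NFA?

By structural recursion:
Each of the 6 symbol leaves contributes 0 ε-transitions.
  rq = 0 ε-transitions
  pprq = 0 ε-transitions
  rq|pprq = 4 ε-transitions

4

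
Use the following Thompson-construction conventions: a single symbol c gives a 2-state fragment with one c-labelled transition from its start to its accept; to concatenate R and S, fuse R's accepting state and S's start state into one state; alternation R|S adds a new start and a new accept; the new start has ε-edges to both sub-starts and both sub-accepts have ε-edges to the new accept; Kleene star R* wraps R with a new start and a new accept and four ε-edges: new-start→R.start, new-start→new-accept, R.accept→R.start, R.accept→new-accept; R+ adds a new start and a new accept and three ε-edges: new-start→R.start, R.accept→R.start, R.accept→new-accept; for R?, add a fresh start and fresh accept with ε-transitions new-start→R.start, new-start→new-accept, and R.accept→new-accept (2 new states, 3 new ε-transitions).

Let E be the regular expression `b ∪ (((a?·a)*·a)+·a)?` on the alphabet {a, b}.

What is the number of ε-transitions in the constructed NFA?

Bottom-up over the parse tree:
Each of the 5 symbol leaves contributes 0 ε-transitions.
  a? = 3 ε-transitions
  a?·a = 3 ε-transitions
  (a?·a)* = 7 ε-transitions
  (a?·a)*·a = 7 ε-transitions
  ((a?·a)*·a)+ = 10 ε-transitions
  ((a?·a)*·a)+·a = 10 ε-transitions
  (((a?·a)*·a)+·a)? = 13 ε-transitions
  b ∪ (((a?·a)*·a)+·a)? = 17 ε-transitions

17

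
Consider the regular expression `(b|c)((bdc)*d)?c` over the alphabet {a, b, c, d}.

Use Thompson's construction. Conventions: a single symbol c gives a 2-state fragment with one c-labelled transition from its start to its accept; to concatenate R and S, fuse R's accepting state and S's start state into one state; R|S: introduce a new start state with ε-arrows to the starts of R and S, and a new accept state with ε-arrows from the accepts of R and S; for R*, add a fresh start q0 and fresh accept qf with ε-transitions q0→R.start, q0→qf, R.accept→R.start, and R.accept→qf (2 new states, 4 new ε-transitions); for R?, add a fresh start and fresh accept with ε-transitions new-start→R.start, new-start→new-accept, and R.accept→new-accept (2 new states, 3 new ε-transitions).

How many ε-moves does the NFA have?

Per subexpression:
Each of the 7 symbol leaves contributes 0 ε-transitions.
  b|c = 4 ε-transitions
  bdc = 0 ε-transitions
  (bdc)* = 4 ε-transitions
  (bdc)*d = 4 ε-transitions
  ((bdc)*d)? = 7 ε-transitions
  (b|c)((bdc)*d)?c = 11 ε-transitions

11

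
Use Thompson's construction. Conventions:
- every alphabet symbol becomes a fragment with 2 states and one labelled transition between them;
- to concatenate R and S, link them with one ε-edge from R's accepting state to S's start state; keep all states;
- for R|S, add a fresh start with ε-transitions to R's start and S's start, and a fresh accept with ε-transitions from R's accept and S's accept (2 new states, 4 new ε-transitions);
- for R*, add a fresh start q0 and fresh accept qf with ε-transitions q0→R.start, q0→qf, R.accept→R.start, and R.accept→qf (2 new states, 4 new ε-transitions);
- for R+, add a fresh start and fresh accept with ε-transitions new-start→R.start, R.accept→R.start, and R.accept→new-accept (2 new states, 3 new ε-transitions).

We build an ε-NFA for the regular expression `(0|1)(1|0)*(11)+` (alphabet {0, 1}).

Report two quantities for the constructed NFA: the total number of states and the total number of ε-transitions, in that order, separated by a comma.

Bottom-up over the parse tree:
Each of the 6 symbol leaves contributes 2 states and 0 ε-transitions.
  0|1 : 6 states, 4 ε-transitions
  1|0 : 6 states, 4 ε-transitions
  (1|0)* : 8 states, 8 ε-transitions
  11 : 4 states, 1 ε-transition
  (11)+ : 6 states, 4 ε-transitions
  (0|1)(1|0)*(11)+ : 20 states, 18 ε-transitions

20, 18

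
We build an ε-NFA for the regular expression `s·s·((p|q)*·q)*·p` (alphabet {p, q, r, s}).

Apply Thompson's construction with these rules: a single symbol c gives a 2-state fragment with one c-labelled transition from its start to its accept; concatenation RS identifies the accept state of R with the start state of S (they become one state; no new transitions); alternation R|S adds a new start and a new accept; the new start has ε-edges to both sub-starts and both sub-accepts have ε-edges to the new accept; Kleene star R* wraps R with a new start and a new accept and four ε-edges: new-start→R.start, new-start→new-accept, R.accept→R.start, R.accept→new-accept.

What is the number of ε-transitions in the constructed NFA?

12

Bottom-up over the parse tree:
Each of the 6 symbol leaves contributes 0 ε-transitions.
  p|q : 4 ε-transitions
  (p|q)* : 8 ε-transitions
  (p|q)*·q : 8 ε-transitions
  ((p|q)*·q)* : 12 ε-transitions
  s·s·((p|q)*·q)*·p : 12 ε-transitions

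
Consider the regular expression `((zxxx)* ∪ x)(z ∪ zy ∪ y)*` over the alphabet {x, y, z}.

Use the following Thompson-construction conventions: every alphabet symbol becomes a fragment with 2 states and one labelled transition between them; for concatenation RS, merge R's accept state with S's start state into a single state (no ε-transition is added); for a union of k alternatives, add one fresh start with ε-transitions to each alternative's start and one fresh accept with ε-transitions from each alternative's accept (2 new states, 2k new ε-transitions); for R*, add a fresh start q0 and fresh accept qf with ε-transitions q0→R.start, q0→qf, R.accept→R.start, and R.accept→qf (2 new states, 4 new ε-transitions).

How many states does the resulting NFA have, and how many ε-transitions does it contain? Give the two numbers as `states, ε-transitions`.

21, 18

Per subexpression:
Each of the 9 symbol leaves contributes 2 states and 0 ε-transitions.
  zxxx — 5 states, 0 ε-transitions
  (zxxx)* — 7 states, 4 ε-transitions
  (zxxx)* ∪ x — 11 states, 8 ε-transitions
  zy — 3 states, 0 ε-transitions
  z ∪ zy ∪ y — 9 states, 6 ε-transitions
  (z ∪ zy ∪ y)* — 11 states, 10 ε-transitions
  ((zxxx)* ∪ x)(z ∪ zy ∪ y)* — 21 states, 18 ε-transitions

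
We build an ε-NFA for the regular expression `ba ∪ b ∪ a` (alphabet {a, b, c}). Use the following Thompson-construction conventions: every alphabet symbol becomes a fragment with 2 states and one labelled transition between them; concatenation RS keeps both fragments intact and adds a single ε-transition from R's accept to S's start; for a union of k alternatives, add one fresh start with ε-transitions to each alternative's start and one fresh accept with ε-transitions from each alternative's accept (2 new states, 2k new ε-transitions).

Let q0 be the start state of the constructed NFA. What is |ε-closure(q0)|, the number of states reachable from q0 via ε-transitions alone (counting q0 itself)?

4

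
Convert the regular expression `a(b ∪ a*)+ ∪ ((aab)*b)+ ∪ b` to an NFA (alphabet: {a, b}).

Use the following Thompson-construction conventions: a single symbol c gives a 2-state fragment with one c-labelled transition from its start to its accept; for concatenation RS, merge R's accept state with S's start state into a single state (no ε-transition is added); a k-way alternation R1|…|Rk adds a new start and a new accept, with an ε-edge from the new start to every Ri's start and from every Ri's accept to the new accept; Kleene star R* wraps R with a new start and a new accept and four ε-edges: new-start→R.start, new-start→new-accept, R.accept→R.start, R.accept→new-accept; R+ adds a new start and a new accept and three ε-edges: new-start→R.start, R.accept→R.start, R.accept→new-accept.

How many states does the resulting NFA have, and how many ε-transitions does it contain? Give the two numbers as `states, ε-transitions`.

24, 24

Building bottom-up:
Each of the 8 symbol leaves contributes 2 states and 0 ε-transitions.
  a* — 4 states, 4 ε-transitions
  b ∪ a* — 8 states, 8 ε-transitions
  (b ∪ a*)+ — 10 states, 11 ε-transitions
  a(b ∪ a*)+ — 11 states, 11 ε-transitions
  aab — 4 states, 0 ε-transitions
  (aab)* — 6 states, 4 ε-transitions
  (aab)*b — 7 states, 4 ε-transitions
  ((aab)*b)+ — 9 states, 7 ε-transitions
  a(b ∪ a*)+ ∪ ((aab)*b)+ ∪ b — 24 states, 24 ε-transitions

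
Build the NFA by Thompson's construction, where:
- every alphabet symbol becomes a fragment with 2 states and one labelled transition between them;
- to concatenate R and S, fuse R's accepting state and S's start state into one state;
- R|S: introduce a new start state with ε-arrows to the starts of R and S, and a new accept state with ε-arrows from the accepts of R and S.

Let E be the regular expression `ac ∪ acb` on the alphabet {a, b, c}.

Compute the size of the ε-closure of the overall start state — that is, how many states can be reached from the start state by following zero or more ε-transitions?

3

Let C(F) = |ε-closure(F.start)| within fragment F, and note whether F accepts ε. Symbol fragments have C = 1 and do not accept ε. Then:
  ac → |closure| equals the left operand's closure size = 1 (its accept is not ε-reachable, so the closure stops there)
  acb → |closure| equals the left operand's closure size = 1 (its accept is not ε-reachable, so the closure stops there)
  ac ∪ acb → new start ε-reaches every alternative's start; none of them accept ε, so the new accept is not reached: |closure| = 1 + 1 + 1 = 3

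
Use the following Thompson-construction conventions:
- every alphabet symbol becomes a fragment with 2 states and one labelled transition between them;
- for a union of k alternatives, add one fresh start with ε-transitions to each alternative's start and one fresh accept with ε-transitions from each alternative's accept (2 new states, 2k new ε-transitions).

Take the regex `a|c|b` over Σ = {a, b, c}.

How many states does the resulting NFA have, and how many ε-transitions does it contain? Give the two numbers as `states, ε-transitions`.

By structural recursion:
Each of the 3 symbol leaves contributes 2 states and 0 ε-transitions.
  a|c|b → 8 states, 6 ε-transitions

8, 6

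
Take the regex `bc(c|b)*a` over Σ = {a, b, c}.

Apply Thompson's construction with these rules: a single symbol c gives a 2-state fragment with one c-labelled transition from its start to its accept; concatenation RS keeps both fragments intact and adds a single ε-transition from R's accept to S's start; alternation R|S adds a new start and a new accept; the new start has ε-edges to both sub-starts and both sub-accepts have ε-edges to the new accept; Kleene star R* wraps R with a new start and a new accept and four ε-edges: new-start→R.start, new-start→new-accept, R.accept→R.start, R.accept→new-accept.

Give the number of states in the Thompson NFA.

By structural recursion:
Each of the 5 symbol leaves contributes a 2-state fragment.
  c|b : 6 states
  (c|b)* : 8 states
  bc(c|b)*a : 14 states

14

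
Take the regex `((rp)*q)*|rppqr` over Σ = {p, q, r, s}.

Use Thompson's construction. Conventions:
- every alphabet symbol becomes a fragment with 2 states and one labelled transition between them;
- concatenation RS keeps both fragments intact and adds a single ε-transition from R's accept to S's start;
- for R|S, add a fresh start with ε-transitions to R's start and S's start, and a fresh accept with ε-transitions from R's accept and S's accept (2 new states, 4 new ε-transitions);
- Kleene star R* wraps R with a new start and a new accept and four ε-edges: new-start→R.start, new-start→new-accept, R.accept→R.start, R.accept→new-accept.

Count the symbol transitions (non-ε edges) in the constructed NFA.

By structural recursion:
Each of the 8 symbol leaves contributes exactly 1 symbol transition.
  rp = 2 symbol transitions
  (rp)* = 2 symbol transitions
  (rp)*q = 3 symbol transitions
  ((rp)*q)* = 3 symbol transitions
  rppqr = 5 symbol transitions
  ((rp)*q)*|rppqr = 8 symbol transitions

8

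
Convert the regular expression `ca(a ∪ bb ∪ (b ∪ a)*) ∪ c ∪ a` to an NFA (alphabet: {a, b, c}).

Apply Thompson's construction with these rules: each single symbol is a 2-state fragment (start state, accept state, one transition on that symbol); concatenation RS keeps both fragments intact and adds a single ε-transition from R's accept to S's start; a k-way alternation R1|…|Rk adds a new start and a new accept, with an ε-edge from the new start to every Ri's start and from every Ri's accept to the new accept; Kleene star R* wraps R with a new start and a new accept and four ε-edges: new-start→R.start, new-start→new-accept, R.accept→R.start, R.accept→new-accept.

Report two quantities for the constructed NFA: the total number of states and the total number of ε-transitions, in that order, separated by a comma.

26, 23

Bottom-up over the parse tree:
Each of the 9 symbol leaves contributes 2 states and 0 ε-transitions.
  bb = 4 states, 1 ε-transition
  b ∪ a = 6 states, 4 ε-transitions
  (b ∪ a)* = 8 states, 8 ε-transitions
  a ∪ bb ∪ (b ∪ a)* = 16 states, 15 ε-transitions
  ca(a ∪ bb ∪ (b ∪ a)*) = 20 states, 17 ε-transitions
  ca(a ∪ bb ∪ (b ∪ a)*) ∪ c ∪ a = 26 states, 23 ε-transitions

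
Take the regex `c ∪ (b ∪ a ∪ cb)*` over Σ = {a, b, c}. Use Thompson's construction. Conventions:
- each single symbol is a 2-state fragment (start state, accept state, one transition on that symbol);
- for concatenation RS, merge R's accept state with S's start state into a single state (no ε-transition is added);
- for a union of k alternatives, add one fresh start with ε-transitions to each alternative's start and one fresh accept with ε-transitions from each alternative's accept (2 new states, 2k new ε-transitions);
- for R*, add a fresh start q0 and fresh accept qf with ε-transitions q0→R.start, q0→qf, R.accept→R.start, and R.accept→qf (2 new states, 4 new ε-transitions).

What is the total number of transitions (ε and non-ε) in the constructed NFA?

19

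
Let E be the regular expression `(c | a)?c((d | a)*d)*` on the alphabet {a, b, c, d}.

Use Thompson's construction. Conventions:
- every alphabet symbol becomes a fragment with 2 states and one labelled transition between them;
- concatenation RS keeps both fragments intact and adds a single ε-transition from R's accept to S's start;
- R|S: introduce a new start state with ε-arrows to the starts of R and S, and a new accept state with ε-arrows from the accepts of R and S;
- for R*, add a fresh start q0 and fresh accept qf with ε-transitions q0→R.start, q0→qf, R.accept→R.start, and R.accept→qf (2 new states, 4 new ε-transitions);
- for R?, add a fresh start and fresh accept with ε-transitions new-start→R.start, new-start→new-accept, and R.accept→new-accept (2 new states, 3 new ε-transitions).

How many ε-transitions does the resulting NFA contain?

Building bottom-up:
Each of the 6 symbol leaves contributes 0 ε-transitions.
  c | a = 4 ε-transitions
  (c | a)? = 7 ε-transitions
  d | a = 4 ε-transitions
  (d | a)* = 8 ε-transitions
  (d | a)*d = 9 ε-transitions
  ((d | a)*d)* = 13 ε-transitions
  (c | a)?c((d | a)*d)* = 22 ε-transitions

22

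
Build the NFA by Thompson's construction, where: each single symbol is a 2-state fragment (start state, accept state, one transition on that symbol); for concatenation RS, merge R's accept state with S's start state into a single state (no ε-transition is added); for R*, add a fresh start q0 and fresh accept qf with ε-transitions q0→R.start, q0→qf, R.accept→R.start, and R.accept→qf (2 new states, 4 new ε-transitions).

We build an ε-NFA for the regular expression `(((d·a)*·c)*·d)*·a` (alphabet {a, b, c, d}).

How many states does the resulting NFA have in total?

12

By structural recursion:
Each of the 5 symbol leaves contributes a 2-state fragment.
  d·a → 3 states
  (d·a)* → 5 states
  (d·a)*·c → 6 states
  ((d·a)*·c)* → 8 states
  ((d·a)*·c)*·d → 9 states
  (((d·a)*·c)*·d)* → 11 states
  (((d·a)*·c)*·d)*·a → 12 states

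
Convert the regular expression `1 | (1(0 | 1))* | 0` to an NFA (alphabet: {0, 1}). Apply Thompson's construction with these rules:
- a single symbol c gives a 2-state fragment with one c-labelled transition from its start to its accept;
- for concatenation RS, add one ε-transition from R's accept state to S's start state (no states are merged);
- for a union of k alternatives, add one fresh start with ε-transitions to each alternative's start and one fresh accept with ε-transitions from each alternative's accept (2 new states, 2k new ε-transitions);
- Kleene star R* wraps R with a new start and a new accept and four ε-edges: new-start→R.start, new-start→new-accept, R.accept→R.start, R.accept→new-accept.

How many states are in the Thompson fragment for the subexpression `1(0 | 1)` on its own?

Fragment for `1(0 | 1)`:
Each of the 3 symbol leaves contributes a 2-state fragment.
  0 | 1 = 6 states
  1(0 | 1) = 8 states

8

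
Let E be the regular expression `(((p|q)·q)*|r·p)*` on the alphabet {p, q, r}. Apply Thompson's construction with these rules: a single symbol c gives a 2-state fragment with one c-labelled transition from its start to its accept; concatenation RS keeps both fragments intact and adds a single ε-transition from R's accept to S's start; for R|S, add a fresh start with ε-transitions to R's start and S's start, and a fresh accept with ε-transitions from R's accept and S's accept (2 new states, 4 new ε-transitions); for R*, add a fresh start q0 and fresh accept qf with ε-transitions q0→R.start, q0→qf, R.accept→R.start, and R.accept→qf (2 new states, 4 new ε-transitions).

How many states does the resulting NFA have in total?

18

Recursing over subexpressions:
Each of the 5 symbol leaves contributes a 2-state fragment.
  p|q = 6 states
  (p|q)·q = 8 states
  ((p|q)·q)* = 10 states
  r·p = 4 states
  ((p|q)·q)*|r·p = 16 states
  (((p|q)·q)*|r·p)* = 18 states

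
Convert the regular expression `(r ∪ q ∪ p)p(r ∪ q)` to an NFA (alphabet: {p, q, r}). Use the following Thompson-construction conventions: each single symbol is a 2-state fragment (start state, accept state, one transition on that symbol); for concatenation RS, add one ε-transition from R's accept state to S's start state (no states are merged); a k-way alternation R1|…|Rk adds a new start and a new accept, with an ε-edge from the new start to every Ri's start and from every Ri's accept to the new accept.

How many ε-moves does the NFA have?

12

Bottom-up over the parse tree:
Each of the 6 symbol leaves contributes 0 ε-transitions.
  r ∪ q ∪ p → 6 ε-transitions
  r ∪ q → 4 ε-transitions
  (r ∪ q ∪ p)p(r ∪ q) → 12 ε-transitions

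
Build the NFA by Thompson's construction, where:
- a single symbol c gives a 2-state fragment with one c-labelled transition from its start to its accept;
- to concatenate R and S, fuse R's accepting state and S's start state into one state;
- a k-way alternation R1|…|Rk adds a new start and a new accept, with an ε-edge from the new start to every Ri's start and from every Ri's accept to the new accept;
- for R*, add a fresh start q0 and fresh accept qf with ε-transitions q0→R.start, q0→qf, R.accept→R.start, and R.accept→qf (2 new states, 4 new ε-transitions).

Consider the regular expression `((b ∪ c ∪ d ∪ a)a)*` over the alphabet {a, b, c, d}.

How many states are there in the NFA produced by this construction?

13

Recursing over subexpressions:
Each of the 5 symbol leaves contributes a 2-state fragment.
  b ∪ c ∪ d ∪ a : 10 states
  (b ∪ c ∪ d ∪ a)a : 11 states
  ((b ∪ c ∪ d ∪ a)a)* : 13 states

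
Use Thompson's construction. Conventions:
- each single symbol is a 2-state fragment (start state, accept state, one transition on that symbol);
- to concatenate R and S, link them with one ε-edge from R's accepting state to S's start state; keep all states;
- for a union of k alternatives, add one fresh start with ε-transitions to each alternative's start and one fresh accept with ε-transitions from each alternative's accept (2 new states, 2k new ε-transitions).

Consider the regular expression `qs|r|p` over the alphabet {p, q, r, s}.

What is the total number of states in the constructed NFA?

10

Per subexpression:
Each of the 4 symbol leaves contributes a 2-state fragment.
  qs — 4 states
  qs|r|p — 10 states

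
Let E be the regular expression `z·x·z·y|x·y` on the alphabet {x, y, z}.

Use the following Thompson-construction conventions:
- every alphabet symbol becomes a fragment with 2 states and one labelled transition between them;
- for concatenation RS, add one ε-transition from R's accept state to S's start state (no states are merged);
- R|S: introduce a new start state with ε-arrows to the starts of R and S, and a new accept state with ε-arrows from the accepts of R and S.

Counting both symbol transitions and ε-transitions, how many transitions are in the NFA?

By structural recursion:
Each of the 6 symbol leaves contributes 1 transition (1 symbol, 0 ε).
  z·x·z·y = 7 transitions (4 symbol, 3 ε)
  x·y = 3 transitions (2 symbol, 1 ε)
  z·x·z·y|x·y = 14 transitions (6 symbol, 8 ε)

14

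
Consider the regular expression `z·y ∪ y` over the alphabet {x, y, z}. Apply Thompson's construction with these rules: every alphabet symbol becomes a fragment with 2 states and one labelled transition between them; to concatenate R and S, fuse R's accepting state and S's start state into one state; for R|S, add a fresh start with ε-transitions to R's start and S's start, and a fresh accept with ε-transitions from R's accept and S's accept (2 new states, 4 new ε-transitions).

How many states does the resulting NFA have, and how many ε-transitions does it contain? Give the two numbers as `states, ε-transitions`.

Recursing over subexpressions:
Each of the 3 symbol leaves contributes 2 states and 0 ε-transitions.
  z·y → 3 states, 0 ε-transitions
  z·y ∪ y → 7 states, 4 ε-transitions

7, 4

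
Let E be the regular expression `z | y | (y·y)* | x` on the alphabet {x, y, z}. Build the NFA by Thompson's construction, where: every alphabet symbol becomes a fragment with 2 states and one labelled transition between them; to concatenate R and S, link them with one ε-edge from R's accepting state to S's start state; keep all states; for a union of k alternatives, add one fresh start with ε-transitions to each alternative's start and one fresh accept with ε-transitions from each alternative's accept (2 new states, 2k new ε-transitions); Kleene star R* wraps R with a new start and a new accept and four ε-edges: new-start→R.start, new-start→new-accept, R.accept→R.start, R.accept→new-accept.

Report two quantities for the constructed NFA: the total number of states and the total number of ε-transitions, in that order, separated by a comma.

Bottom-up over the parse tree:
Each of the 5 symbol leaves contributes 2 states and 0 ε-transitions.
  y·y : 4 states, 1 ε-transition
  (y·y)* : 6 states, 5 ε-transitions
  z | y | (y·y)* | x : 14 states, 13 ε-transitions

14, 13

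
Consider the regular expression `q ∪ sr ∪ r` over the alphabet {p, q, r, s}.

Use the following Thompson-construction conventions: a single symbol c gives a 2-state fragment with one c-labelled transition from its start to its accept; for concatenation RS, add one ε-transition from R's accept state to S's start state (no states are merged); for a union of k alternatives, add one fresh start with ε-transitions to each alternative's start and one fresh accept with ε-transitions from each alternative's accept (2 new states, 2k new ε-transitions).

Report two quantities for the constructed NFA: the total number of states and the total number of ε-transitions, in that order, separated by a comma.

10, 7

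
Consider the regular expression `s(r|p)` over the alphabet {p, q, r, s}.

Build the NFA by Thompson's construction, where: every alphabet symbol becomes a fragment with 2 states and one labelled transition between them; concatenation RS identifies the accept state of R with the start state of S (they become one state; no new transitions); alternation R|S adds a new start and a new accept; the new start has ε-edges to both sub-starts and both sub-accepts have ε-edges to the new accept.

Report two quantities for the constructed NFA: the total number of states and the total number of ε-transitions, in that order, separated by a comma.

7, 4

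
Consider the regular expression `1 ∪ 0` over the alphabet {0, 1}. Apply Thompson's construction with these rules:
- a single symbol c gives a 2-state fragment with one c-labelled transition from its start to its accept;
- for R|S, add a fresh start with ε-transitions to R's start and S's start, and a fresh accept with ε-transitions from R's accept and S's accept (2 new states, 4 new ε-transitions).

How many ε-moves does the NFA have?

Building bottom-up:
Each of the 2 symbol leaves contributes 0 ε-transitions.
  1 ∪ 0 = 4 ε-transitions

4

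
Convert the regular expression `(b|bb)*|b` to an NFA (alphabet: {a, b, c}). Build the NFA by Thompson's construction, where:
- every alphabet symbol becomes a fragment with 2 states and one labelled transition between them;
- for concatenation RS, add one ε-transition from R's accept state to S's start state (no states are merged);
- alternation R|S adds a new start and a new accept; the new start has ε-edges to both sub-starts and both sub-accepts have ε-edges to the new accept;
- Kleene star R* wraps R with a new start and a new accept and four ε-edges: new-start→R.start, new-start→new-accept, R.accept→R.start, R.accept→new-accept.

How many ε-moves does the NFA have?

13

Bottom-up over the parse tree:
Each of the 4 symbol leaves contributes 0 ε-transitions.
  bb — 1 ε-transition
  b|bb — 5 ε-transitions
  (b|bb)* — 9 ε-transitions
  (b|bb)*|b — 13 ε-transitions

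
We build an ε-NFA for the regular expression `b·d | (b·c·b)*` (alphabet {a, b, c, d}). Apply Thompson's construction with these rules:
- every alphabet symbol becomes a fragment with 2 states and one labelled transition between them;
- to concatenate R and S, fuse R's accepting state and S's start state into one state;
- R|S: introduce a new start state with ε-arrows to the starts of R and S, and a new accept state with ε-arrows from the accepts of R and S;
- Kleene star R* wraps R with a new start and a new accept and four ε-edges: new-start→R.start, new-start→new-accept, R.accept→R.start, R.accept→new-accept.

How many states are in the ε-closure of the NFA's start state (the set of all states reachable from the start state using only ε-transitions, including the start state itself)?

Work bottom-up. For each fragment F, track |ε-closure(F.start)| and whether F's accept lies in that closure (i.e. whether F accepts ε). A single-symbol fragment has closure size 1 and does not accept ε.
  b·d — C equals the left operand's closure size = 1 (its accept is not ε-reachable, so the closure stops there)
  b·c·b — same as the first factor's closure: C = 1
  (b·c·b)* — new start has ε-edges to the inner start and to the new accept, so C = 2 + 1 = 3
  b·d | (b·c·b)* — new start ε-reaches every alternative's start; at least one alternative accepts ε, so the union's new accept is reached too: C = 1 + 1 + 3 + 1 = 6

6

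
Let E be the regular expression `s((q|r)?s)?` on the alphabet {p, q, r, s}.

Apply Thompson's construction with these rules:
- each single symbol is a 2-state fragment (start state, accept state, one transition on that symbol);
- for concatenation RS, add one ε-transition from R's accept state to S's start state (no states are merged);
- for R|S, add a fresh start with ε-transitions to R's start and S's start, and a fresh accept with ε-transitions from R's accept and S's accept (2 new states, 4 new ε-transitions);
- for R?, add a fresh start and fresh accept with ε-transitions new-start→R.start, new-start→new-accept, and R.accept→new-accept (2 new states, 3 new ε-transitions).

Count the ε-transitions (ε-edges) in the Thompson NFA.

Per subexpression:
Each of the 4 symbol leaves contributes 0 ε-transitions.
  q|r : 4 ε-transitions
  (q|r)? : 7 ε-transitions
  (q|r)?s : 8 ε-transitions
  ((q|r)?s)? : 11 ε-transitions
  s((q|r)?s)? : 12 ε-transitions

12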